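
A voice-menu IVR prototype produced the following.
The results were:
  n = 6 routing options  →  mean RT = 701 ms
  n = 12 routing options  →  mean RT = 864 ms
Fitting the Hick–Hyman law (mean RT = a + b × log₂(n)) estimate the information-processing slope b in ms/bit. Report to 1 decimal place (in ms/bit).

b = (RT₂ − RT₁)/(log₂ n₂ − log₂ n₁) = (864 − 701)/(3.5850 − 2.5850) = 163.000 ms/bit.

163.0 ms/bit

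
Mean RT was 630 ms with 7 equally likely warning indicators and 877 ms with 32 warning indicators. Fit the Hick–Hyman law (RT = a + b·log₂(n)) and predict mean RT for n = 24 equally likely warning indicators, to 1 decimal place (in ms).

830.2 ms

RT is linear in log₂ n, so two points fix the line:
  b = (877 − 630) / (log₂ 32 − log₂ 7) = 247 / (5 − 2.8074) = 112.649 ms/bit
  a = 630 − 112.649 × 2.8074 = 313.753 ms
Then RT(24) = 313.753 + 112.649 × log₂ 24 = 313.753 + 112.649 × 4.5850 ≈ 830.246 ms.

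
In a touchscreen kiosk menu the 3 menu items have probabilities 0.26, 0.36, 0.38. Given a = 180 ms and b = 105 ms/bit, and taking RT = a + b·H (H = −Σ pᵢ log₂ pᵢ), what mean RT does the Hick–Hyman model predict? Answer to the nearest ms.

Entropy contributions −pᵢ log₂ pᵢ: 0.5053, 0.5306, 0.5305; sum H = 1.5664 bits.
RT = a + bH = 180 + 105·1.5664 = 344.47 ms.

344 ms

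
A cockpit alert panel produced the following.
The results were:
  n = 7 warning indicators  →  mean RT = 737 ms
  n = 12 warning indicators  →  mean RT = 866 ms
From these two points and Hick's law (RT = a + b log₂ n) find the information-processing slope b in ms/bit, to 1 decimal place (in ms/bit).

b = (RT₂ − RT₁)/(log₂ n₂ − log₂ n₁) = (866 − 737)/(3.5850 − 2.8074) = 165.893 ms/bit.

165.9 ms/bit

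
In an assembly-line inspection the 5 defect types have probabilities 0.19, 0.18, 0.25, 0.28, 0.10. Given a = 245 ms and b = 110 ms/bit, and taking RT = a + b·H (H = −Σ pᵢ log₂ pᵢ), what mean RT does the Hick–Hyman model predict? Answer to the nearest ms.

Entropy contributions −pᵢ log₂ pᵢ: 0.4552, 0.4453, 0.5000, 0.5142, 0.3322; sum H = 2.2469 bits.
RT = a + bH = 245 + 110·2.2469 = 492.16 ms.

492 ms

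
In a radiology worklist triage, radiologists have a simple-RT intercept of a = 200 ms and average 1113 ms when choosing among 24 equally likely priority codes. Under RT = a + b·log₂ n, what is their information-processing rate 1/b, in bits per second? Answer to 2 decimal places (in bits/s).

b = (1113 − 200)/log₂ 24 = 913/4.5850 = 199.129 ms per bit = 0.19913 s/bit; the reciprocal is 5.022 bits/s.

5.02 bits/s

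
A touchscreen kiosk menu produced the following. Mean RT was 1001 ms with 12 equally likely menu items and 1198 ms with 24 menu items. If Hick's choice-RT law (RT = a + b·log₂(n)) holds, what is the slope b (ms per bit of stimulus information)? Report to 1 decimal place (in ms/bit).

b = (RT₂ − RT₁)/(log₂ n₂ − log₂ n₁) = (1198 − 1001)/(4.5850 − 3.5850) = 197.000 ms/bit.

197.0 ms/bit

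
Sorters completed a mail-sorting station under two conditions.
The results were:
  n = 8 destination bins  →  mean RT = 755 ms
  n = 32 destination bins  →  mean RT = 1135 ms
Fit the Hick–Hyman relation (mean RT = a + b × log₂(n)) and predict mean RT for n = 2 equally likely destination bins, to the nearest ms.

RT is linear in log₂ n, so two points fix the line:
  b = (1135 − 755) / (log₂ 32 − log₂ 8) = 380 / (5 − 3) = 190 ms/bit
  a = 755 − 190 × 3 = 185 ms
Then RT(2) = 185 + 190 × log₂ 2 = 185 + 190 × 1 ≈ 375.000 ms.

375 ms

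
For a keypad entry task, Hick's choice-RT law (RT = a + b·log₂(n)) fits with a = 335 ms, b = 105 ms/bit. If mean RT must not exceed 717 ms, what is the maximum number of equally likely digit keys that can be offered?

Set 335 + 105·log₂ n ≤ 717 → log₂ n ≤ (717 − 335)/105 = 3.6381.
So n ≤ 2^3.6381 = 12.450; the largest integer n is 12.

12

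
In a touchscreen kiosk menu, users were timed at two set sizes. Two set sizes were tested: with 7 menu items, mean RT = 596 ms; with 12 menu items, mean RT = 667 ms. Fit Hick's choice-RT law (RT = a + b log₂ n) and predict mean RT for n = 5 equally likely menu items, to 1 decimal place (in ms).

Solve the two-equation system in a and b:
  b = (667 − 596) / (log₂ 12 − log₂ 7) = 71 / (3.5850 − 2.8074) = 91.306 ms/bit
  a = 596 − 91.306 × 2.8074 = 339.673 ms
Then RT(5) = 339.673 + 91.306 × log₂ 5 = 339.673 + 91.306 × 2.3219 ≈ 551.678 ms.

551.7 ms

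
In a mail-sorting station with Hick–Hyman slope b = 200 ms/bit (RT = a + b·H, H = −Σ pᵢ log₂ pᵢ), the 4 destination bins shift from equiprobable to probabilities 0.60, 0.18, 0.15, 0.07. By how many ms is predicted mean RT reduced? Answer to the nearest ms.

Equiprobable entropy H₀ = log₂ 4 = 2.0000 bits.
Skewed entropy H = −Σ pᵢ log₂ pᵢ = 1.5666 bits.
ΔRT = b·(H₀ − H) = 200 × 0.4334 = 86.68 ms.

87 ms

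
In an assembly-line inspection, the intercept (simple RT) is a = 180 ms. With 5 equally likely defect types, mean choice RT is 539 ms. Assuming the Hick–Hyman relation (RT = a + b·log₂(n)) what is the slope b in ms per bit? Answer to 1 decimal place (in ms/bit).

154.6 ms/bit

b = (539 − 180) / log₂(5) = 359 / 2.3219 = 154.613 ms/bit.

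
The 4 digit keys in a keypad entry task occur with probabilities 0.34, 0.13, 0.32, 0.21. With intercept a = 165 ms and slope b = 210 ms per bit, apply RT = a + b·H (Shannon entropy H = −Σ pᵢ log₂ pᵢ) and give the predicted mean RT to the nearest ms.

H = 0.34·log₂(1/0.34) + 0.13·log₂(1/0.13) + 0.32·log₂(1/0.32) + 0.21·log₂(1/0.21) = 1.9107 bits.
RT = 165 + 210 × 1.9107 = 566.24 ms.

566 ms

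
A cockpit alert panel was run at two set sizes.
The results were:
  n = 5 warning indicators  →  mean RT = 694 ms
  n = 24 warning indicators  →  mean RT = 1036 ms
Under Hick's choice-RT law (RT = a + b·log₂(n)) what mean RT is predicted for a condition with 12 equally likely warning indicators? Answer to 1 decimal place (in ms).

884.9 ms

Solve the two-equation system in a and b:
  b = (1036 − 694) / (log₂ 24 − log₂ 5) = 342 / (4.5850 − 2.3219) = 151.125 ms/bit
  a = 694 − 151.125 × 2.3219 = 343.100 ms
Then RT(12) = 343.100 + 151.125 × log₂ 12 = 343.100 + 151.125 × 3.5850 ≈ 884.875 ms.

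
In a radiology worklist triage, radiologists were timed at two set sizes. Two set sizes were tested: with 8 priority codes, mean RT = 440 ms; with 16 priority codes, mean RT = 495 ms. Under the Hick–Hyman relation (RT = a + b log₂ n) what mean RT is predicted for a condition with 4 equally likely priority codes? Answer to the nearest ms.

With log₂ n on the abscissa the relation is linear; from the two conditions:
  b = (495 − 440) / (log₂ 16 − log₂ 8) = 55 / (4 − 3) = 55 ms/bit
  a = 440 − 55 × 3 = 275 ms
Then RT(4) = 275 + 55 × log₂ 4 = 275 + 55 × 2 ≈ 385.000 ms.

385 ms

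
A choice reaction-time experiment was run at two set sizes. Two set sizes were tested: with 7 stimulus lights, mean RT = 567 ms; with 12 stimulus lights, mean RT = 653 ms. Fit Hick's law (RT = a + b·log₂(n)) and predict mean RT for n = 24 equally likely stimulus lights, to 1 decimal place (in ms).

763.6 ms

With log₂ n on the abscissa the relation is linear; from the two conditions:
  b = (653 − 567) / (log₂ 12 − log₂ 7) = 86 / (3.5850 − 2.8074) = 110.596 ms/bit
  a = 567 − 110.596 × 2.8074 = 256.519 ms
Then RT(24) = 256.519 + 110.596 × log₂ 24 = 256.519 + 110.596 × 4.5850 ≈ 763.596 ms.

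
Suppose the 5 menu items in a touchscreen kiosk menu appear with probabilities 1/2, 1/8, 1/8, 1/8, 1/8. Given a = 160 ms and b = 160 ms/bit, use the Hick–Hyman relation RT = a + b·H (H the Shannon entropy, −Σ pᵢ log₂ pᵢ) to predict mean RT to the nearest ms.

480 ms

Each term −pᵢ log₂ pᵢ: 0.5·1 + 0.125·3 + 0.125·3 + 0.125·3 + 0.125·3; summed, H = 2.000 bits.
Mean RT = a + bH = 160 + 160·2.000 = 480.00 ms.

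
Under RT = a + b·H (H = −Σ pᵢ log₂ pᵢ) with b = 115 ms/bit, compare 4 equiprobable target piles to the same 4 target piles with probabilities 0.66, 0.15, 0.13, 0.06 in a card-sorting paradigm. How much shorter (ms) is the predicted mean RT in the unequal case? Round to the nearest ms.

Equiprobable entropy H₀ = log₂ 4 = 2.0000 bits.
Skewed entropy H = −Σ pᵢ log₂ pᵢ = 1.4324 bits.
ΔRT = b·(H₀ − H) = 115 × 0.5676 = 65.28 ms.

65 ms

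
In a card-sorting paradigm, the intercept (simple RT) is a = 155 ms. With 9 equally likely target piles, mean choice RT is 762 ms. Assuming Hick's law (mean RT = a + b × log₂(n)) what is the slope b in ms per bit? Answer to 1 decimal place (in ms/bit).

191.5 ms/bit

log₂(9) = 3.1699 bits.
b = (RT − a)/log₂ n = (762 − 155) / 3.1699 = 191.487 ms/bit.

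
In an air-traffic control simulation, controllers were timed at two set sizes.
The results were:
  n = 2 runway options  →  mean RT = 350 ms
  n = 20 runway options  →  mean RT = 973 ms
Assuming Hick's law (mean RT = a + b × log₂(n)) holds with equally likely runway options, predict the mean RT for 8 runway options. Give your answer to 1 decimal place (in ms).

725.1 ms

RT is linear in log₂ n, so two points fix the line:
  b = (973 − 350) / (log₂ 20 − log₂ 2) = 623 / (4.3219 − 1) = 187.542 ms/bit
  a = 350 − 187.542 × 1 = 162.458 ms
Then RT(8) = 162.458 + 187.542 × log₂ 8 = 162.458 + 187.542 × 3 ≈ 725.083 ms.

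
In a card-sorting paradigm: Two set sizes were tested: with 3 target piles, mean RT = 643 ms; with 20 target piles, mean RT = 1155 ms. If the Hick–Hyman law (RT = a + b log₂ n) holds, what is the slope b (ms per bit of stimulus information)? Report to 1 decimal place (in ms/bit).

Slope: b = (1155 − 643) / (log₂ 20 − log₂ 3) = 512/2.7370 = 187.068 ms/bit.

187.1 ms/bit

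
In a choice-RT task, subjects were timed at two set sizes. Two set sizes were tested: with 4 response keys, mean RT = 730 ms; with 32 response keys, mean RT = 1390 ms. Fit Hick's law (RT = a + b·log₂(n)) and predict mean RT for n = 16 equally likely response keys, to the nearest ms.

With log₂ n on the abscissa the relation is linear; from the two conditions:
  b = (1390 − 730) / (log₂ 32 − log₂ 4) = 660 / (5 − 2) = 220 ms/bit
  a = 730 − 220 × 2 = 290 ms
Then RT(16) = 290 + 220 × log₂ 16 = 290 + 220 × 4 ≈ 1170.000 ms.

1170 ms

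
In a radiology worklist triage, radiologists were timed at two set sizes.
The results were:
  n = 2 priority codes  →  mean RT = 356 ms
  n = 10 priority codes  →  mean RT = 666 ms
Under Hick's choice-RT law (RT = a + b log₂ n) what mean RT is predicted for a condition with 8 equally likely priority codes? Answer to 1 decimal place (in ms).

With log₂ n on the abscissa the relation is linear; from the two conditions:
  b = (666 − 356) / (log₂ 10 − log₂ 2) = 310 / (3.3219 − 1) = 133.510 ms/bit
  a = 356 − 133.510 × 1 = 222.490 ms
Then RT(8) = 222.490 + 133.510 × log₂ 8 = 222.490 + 133.510 × 3 ≈ 623.019 ms.

623.0 ms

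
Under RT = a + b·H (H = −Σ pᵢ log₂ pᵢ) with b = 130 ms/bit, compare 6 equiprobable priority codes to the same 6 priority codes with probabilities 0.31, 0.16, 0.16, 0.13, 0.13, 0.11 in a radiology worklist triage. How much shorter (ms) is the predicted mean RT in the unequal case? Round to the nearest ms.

Equiprobable entropy H₀ = log₂ 6 = 2.5850 bits.
Skewed entropy H = −Σ pᵢ log₂ pᵢ = 2.4854 bits.
ΔRT = b·(H₀ − H) = 130 × 0.0996 = 12.94 ms.

13 ms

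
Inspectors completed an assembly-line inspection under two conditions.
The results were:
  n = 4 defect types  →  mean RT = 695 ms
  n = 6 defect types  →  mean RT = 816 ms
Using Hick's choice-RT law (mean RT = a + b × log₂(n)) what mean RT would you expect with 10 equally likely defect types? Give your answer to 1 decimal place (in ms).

968.4 ms

Solve the two-equation system in a and b:
  b = (816 − 695) / (log₂ 6 − log₂ 4) = 121 / (2.5850 − 2) = 206.851 ms/bit
  a = 695 − 206.851 × 2 = 281.298 ms
Then RT(10) = 281.298 + 206.851 × log₂ 10 = 281.298 + 206.851 × 3.3219 ≈ 968.442 ms.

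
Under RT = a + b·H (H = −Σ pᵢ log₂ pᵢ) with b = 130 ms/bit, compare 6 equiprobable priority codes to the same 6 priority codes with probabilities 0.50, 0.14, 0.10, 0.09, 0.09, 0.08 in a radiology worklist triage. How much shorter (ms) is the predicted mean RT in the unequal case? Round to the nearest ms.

57 ms

Equiprobable entropy H₀ = log₂ 6 = 2.5850 bits.
Skewed entropy H = −Σ pᵢ log₂ pᵢ = 2.1461 bits.
ΔRT = b·(H₀ − H) = 130 × 0.4388 = 57.05 ms.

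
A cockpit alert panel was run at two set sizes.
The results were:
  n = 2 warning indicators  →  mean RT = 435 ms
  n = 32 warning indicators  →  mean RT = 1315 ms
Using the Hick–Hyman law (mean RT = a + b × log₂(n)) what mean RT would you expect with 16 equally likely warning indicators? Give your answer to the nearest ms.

RT is linear in log₂ n, so two points fix the line:
  b = (1315 − 435) / (log₂ 32 − log₂ 2) = 880 / (5 − 1) = 220 ms/bit
  a = 435 − 220 × 1 = 215 ms
Then RT(16) = 215 + 220 × log₂ 16 = 215 + 220 × 4 ≈ 1095.000 ms.

1095 ms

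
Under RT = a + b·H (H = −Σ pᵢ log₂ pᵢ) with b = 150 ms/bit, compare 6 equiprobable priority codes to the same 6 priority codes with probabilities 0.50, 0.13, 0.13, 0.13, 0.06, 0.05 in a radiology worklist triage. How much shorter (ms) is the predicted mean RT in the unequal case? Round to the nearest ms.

72 ms

The RT saving is b·ΔH. Equiprobable H₀ = log₂(6) = 2.5850 bits; with the given probabilities H = 2.1076 bits.
b·(H₀ − H) = 150 × (2.5850 − 2.1076) = 71.61 ms.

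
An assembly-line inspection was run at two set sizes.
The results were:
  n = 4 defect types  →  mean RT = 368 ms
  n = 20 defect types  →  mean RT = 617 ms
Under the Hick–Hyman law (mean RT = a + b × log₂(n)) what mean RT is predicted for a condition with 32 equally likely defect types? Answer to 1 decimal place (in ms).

689.7 ms

Solve the two-equation system in a and b:
  b = (617 − 368) / (log₂ 20 − log₂ 4) = 249 / (4.3219 − 2) = 107.238 ms/bit
  a = 368 − 107.238 × 2 = 153.523 ms
Then RT(32) = 153.523 + 107.238 × log₂ 32 = 153.523 + 107.238 × 5 ≈ 689.715 ms.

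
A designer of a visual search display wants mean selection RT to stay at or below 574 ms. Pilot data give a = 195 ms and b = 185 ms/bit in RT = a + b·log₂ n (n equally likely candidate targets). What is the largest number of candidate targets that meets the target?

4

Set 195 + 185·log₂ n ≤ 574 → log₂ n ≤ (574 − 195)/185 = 2.0486.
So n ≤ 2^2.0486 = 4.137; the largest integer n is 4.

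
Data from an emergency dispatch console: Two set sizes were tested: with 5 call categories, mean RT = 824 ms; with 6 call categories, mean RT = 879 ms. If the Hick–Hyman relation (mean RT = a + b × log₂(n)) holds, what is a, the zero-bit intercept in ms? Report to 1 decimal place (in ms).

338.5 ms

The slope on a log₂ axis is (879 − 824) / (2.5850 − 2.3219) = 209.098 ms/bit.
Intercept: a = 824 − 209.098·log₂(5) = 338.489 ms.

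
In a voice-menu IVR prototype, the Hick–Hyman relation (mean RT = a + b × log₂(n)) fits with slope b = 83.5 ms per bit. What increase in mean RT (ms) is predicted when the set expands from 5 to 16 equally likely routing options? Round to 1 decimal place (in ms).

ΔRT = (a + b log₂ n₂) − (a + b log₂ n₁) = b·(log₂ n₂ − log₂ n₁).
log₂(16) − log₂(5) = 4 − 2.3219 = 1.6781.
ΔRT = 83.5 × 1.6781 = 140.119 ms.

140.1 ms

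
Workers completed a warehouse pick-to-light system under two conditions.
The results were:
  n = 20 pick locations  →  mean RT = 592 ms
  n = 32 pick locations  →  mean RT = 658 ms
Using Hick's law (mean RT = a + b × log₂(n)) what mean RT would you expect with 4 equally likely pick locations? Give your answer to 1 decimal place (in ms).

366.0 ms

Fit slope and intercept:
  b = (658 − 592) / (log₂ 32 − log₂ 20) = 66 / (5 − 4.3219) = 97.335 ms/bit
  a = 592 − 97.335 × 4.3219 = 171.326 ms
Then RT(4) = 171.326 + 97.335 × log₂ 4 = 171.326 + 97.335 × 2 ≈ 365.996 ms.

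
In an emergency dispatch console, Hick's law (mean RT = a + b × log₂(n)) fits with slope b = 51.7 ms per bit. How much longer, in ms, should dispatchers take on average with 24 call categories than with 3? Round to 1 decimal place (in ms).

Only the slope matters, since a is common to both: ΔRT = b·log₂(n₂/n₁).
log₂(24) − log₂(3) = log₂(24/3) = log₂(8) = 3.
ΔRT = 51.7 × 3.0000 = 155.100 ms.

155.1 ms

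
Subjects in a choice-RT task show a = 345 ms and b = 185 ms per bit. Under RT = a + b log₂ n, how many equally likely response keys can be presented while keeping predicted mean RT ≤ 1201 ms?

Information budget: (1201 − 345)/185 = 4.6270 bits, so n ≤ 2^4.6270 = 24.710 → at most 24.

24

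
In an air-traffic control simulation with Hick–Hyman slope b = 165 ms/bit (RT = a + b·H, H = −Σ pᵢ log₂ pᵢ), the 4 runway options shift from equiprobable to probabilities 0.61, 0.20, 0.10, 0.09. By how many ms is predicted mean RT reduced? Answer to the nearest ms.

Equiprobable entropy H₀ = log₂ 4 = 2.0000 bits.
Skewed entropy H = −Σ pᵢ log₂ pᵢ = 1.5442 bits.
ΔRT = b·(H₀ − H) = 165 × 0.4558 = 75.20 ms.

75 ms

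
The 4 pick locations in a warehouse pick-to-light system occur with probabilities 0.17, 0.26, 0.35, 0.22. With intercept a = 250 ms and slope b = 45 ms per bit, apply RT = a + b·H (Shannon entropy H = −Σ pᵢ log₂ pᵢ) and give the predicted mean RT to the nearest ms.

H = 0.17·log₂(1/0.17) + 0.26·log₂(1/0.26) + 0.35·log₂(1/0.35) + 0.22·log₂(1/0.22) = 1.9505 bits.
RT = 250 + 45 × 1.9505 = 337.77 ms.

338 ms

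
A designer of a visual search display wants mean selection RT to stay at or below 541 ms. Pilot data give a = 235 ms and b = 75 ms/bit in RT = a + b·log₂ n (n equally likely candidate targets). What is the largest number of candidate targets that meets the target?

75·log₂ n ≤ 541 − 235 = 306, giving log₂ n ≤ 4.0800 and n ≤ 16.912. The largest whole number is 16.

16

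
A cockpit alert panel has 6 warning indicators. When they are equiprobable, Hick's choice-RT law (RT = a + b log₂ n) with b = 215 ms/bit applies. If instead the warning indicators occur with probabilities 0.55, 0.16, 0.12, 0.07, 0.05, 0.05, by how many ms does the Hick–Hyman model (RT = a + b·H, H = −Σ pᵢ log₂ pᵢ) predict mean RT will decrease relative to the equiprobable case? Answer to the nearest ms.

Equiprobable entropy H₀ = log₂ 6 = 2.5850 bits.
Skewed entropy H = −Σ pᵢ log₂ pᵢ = 1.9652 bits.
ΔRT = b·(H₀ − H) = 215 × 0.6198 = 133.25 ms.

133 ms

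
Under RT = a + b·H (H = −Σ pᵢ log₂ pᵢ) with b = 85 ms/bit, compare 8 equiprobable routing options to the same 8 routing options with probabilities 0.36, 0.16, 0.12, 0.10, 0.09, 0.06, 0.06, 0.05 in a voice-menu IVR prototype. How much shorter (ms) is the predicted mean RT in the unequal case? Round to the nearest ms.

28 ms

Equiprobable entropy H₀ = log₂ 8 = 3.0000 bits.
Skewed entropy H = −Σ pᵢ log₂ pᵢ = 2.6687 bits.
ΔRT = b·(H₀ − H) = 85 × 0.3313 = 28.16 ms.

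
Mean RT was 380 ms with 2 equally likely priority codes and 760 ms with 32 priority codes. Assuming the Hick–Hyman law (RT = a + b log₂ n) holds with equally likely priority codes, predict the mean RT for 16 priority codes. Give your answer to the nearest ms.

665 ms

Fit slope and intercept:
  b = (760 − 380) / (log₂ 32 − log₂ 2) = 380 / (5 − 1) = 95 ms/bit
  a = 380 − 95 × 1 = 285 ms
Then RT(16) = 285 + 95 × log₂ 16 = 285 + 95 × 4 ≈ 665.000 ms.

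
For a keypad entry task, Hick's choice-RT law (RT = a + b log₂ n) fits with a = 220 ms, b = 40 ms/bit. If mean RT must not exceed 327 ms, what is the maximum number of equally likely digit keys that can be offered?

6

Information budget: (327 − 220)/40 = 2.6750 bits, so n ≤ 2^2.6750 = 6.386 → at most 6.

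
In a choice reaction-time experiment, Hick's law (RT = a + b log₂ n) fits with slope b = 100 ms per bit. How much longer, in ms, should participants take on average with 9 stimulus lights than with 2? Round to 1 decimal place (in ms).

The intercept a cancels: ΔRT = b·(log₂ n₂ − log₂ n₁) = b·log₂(n₂/n₁).
log₂(9) − log₂(2) = 3.1699 − 1 = 2.1699.
ΔRT = 100 × 2.1699 = 216.993 ms.

217.0 ms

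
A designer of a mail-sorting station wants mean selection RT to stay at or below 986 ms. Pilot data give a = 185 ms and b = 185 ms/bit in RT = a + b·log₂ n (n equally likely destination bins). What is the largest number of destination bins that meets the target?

20

Set 185 + 185·log₂ n ≤ 986 → log₂ n ≤ (986 − 185)/185 = 4.3297.
So n ≤ 2^4.3297 = 20.108; the largest integer n is 20.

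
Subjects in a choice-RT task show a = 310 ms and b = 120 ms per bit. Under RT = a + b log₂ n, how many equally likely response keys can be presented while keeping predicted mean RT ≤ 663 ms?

7

120·log₂ n ≤ 663 − 310 = 353, giving log₂ n ≤ 2.9417 and n ≤ 7.683. The largest whole number is 7.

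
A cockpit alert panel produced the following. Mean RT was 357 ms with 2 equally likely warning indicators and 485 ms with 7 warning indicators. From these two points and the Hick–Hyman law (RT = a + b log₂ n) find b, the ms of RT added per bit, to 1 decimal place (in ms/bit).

b = (RT₂ − RT₁)/(log₂ n₂ − log₂ n₁) = (485 − 357)/(2.8074 − 1) = 70.822 ms/bit.

70.8 ms/bit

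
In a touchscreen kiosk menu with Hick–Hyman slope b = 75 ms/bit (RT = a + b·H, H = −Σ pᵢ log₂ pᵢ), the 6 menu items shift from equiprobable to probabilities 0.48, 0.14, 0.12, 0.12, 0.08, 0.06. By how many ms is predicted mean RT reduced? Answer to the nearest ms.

31 ms

The RT saving is b·ΔH. Equiprobable H₀ = log₂(6) = 2.5850 bits; with the given probabilities H = 2.1746 bits.
b·(H₀ − H) = 75 × (2.5850 − 2.1746) = 30.78 ms.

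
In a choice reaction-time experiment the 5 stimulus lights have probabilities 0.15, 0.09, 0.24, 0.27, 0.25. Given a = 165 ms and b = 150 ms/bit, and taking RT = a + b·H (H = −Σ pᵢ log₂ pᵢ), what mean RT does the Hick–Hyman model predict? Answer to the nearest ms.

499 ms

Entropy contributions −pᵢ log₂ pᵢ: 0.4105, 0.3127, 0.4941, 0.5100, 0.5000; sum H = 2.2274 bits.
RT = a + bH = 165 + 150·2.2274 = 499.10 ms.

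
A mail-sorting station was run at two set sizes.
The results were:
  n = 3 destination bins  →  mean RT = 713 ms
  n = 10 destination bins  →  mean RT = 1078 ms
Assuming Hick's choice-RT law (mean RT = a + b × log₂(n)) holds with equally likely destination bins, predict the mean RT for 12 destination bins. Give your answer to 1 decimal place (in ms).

RT is linear in log₂ n, so two points fix the line:
  b = (1078 − 713) / (log₂ 10 − log₂ 3) = 365 / (3.3219 − 1.5850) = 210.137 ms/bit
  a = 713 − 210.137 × 1.5850 = 379.941 ms
Then RT(12) = 379.941 + 210.137 × log₂ 12 = 379.941 + 210.137 × 3.5850 ≈ 1133.273 ms.

1133.3 ms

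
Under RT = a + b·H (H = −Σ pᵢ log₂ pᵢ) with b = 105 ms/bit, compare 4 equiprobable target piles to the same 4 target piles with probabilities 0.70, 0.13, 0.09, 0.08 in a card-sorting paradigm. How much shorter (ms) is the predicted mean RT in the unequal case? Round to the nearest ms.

Equiprobable entropy H₀ = log₂ 4 = 2.0000 bits.
Skewed entropy H = −Σ pᵢ log₂ pᵢ = 1.3470 bits.
ΔRT = b·(H₀ − H) = 105 × 0.6530 = 68.56 ms.

69 ms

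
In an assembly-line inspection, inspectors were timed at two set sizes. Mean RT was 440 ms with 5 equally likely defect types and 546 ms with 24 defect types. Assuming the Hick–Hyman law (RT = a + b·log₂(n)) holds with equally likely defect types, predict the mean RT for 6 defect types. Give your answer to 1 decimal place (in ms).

452.3 ms

With log₂ n on the abscissa the relation is linear; from the two conditions:
  b = (546 − 440) / (log₂ 24 − log₂ 5) = 106 / (4.5850 − 2.3219) = 46.840 ms/bit
  a = 440 − 46.840 × 2.3219 = 331.241 ms
Then RT(6) = 331.241 + 46.840 × log₂ 6 = 331.241 + 46.840 × 2.5850 ≈ 452.320 ms.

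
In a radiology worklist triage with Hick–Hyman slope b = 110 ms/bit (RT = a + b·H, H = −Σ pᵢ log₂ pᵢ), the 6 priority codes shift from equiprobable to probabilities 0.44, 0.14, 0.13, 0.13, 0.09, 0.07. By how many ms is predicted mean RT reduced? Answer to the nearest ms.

Equiprobable entropy H₀ = log₂ 6 = 2.5850 bits.
Skewed entropy H = −Σ pᵢ log₂ pᵢ = 2.2648 bits.
ΔRT = b·(H₀ − H) = 110 × 0.3202 = 35.22 ms.

35 ms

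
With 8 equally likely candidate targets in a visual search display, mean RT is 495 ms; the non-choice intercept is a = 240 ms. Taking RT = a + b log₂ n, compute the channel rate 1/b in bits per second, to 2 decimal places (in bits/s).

b = (495 − 240)/log₂ 8 = 255/3 = 85.000 ms per bit = 0.08500 s/bit; the reciprocal is 11.765 bits/s.

11.76 bits/s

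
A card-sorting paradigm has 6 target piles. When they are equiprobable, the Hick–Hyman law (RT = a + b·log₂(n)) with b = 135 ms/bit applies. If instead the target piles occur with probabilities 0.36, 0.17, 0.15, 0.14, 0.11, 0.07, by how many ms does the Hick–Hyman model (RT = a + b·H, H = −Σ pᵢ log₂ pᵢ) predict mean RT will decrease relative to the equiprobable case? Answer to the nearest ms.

26 ms

The RT saving is b·ΔH. Equiprobable H₀ = log₂(6) = 2.5850 bits; with the given probabilities H = 2.3917 bits.
b·(H₀ − H) = 135 × (2.5850 − 2.3917) = 26.09 ms.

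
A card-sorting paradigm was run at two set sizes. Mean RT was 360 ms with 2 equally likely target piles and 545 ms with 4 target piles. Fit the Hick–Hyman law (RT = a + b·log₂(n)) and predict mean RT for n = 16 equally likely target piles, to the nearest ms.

With log₂ n on the abscissa the relation is linear; from the two conditions:
  b = (545 − 360) / (log₂ 4 − log₂ 2) = 185 / (2 − 1) = 185 ms/bit
  a = 360 − 185 × 1 = 175 ms
Then RT(16) = 175 + 185 × log₂ 16 = 175 + 185 × 4 ≈ 915.000 ms.

915 ms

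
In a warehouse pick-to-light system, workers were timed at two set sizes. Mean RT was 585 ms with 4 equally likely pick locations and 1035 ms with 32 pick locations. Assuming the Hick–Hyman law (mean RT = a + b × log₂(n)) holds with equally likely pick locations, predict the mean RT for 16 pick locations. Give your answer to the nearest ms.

RT is linear in log₂ n, so two points fix the line:
  b = (1035 − 585) / (log₂ 32 − log₂ 4) = 450 / (5 − 2) = 150 ms/bit
  a = 585 − 150 × 2 = 285 ms
Then RT(16) = 285 + 150 × log₂ 16 = 285 + 150 × 4 ≈ 885.000 ms.

885 ms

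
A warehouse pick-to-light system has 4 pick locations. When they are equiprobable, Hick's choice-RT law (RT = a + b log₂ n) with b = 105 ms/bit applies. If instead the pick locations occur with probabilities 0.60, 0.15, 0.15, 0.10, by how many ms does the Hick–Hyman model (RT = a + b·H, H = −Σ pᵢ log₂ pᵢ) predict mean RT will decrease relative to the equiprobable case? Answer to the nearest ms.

42 ms

Equiprobable entropy H₀ = log₂ 4 = 2.0000 bits.
Skewed entropy H = −Σ pᵢ log₂ pᵢ = 1.5955 bits.
ΔRT = b·(H₀ − H) = 105 × 0.4045 = 42.48 ms.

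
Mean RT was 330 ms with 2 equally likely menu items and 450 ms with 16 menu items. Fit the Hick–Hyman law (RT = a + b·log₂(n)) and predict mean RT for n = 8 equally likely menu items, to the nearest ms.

410 ms

Fit slope and intercept:
  b = (450 − 330) / (log₂ 16 − log₂ 2) = 120 / (4 − 1) = 40 ms/bit
  a = 330 − 40 × 1 = 290 ms
Then RT(8) = 290 + 40 × log₂ 8 = 290 + 40 × 3 ≈ 410.000 ms.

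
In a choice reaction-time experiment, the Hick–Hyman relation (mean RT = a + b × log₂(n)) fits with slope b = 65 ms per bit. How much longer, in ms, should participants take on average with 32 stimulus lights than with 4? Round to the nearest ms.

ΔRT = (a + b log₂ n₂) − (a + b log₂ n₁) = b·(log₂ n₂ − log₂ n₁).
log₂(32) − log₂(4) = log₂(32/4) = log₂(8) = 3.
ΔRT = 65 × 3.0000 = 195.000 ms.

195 ms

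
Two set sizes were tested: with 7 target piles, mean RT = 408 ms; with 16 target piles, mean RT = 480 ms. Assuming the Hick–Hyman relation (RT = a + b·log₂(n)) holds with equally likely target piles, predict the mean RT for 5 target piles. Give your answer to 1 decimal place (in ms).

378.7 ms

RT is linear in log₂ n, so two points fix the line:
  b = (480 − 408) / (log₂ 16 − log₂ 7) = 72 / (4 − 2.8074) = 60.370 ms/bit
  a = 408 − 60.370 × 2.8074 = 238.520 ms
Then RT(5) = 238.520 + 60.370 × log₂ 5 = 238.520 + 60.370 × 2.3219 ≈ 378.695 ms.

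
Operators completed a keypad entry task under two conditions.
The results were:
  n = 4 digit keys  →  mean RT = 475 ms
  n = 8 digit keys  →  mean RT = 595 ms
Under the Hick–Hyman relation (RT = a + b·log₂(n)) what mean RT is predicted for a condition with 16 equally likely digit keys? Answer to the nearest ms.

715 ms

RT is linear in log₂ n, so two points fix the line:
  b = (595 − 475) / (log₂ 8 − log₂ 4) = 120 / (3 − 2) = 120 ms/bit
  a = 475 − 120 × 2 = 235 ms
Then RT(16) = 235 + 120 × log₂ 16 = 235 + 120 × 4 ≈ 715.000 ms.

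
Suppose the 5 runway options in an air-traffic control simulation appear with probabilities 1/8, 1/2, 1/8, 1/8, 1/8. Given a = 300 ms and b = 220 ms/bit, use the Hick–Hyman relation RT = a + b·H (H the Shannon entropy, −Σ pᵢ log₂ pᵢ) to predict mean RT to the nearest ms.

740 ms

Each term −pᵢ log₂ pᵢ: 0.125·3 + 0.5·1 + 0.125·3 + 0.125·3 + 0.125·3; summed, H = 2.000 bits.
Mean RT = a + bH = 300 + 220·2.000 = 740.00 ms.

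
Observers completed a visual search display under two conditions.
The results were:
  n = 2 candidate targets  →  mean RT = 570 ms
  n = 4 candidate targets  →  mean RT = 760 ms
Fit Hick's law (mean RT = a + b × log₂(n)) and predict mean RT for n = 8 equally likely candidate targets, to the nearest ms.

950 ms

RT is linear in log₂ n, so two points fix the line:
  b = (760 − 570) / (log₂ 4 − log₂ 2) = 190 / (2 − 1) = 190 ms/bit
  a = 570 − 190 × 1 = 380 ms
Then RT(8) = 380 + 190 × log₂ 8 = 380 + 190 × 3 ≈ 950.000 ms.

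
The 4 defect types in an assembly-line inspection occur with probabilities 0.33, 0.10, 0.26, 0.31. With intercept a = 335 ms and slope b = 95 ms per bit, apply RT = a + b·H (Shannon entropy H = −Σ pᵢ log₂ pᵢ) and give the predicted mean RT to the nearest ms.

514 ms

H = 0.33·log₂(1/0.33) + 0.10·log₂(1/0.10) + 0.26·log₂(1/0.26) + 0.31·log₂(1/0.31) = 1.8891 bits.
RT = 335 + 95 × 1.8891 = 514.46 ms.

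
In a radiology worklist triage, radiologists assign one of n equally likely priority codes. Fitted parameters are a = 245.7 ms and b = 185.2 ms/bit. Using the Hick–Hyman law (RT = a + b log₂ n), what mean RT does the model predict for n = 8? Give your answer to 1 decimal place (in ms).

log₂(8) = 3 bits, so RT = 245.7 + 185.2 × 3 ≈ 801.300 ms.

801.3 ms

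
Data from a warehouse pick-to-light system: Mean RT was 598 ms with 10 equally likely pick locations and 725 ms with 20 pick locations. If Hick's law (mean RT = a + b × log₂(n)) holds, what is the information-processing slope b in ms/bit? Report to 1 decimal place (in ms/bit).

127.0 ms/bit

The slope on a log₂ axis is (725 − 598) / (4.3219 − 3.3219) = 127.000 ms/bit.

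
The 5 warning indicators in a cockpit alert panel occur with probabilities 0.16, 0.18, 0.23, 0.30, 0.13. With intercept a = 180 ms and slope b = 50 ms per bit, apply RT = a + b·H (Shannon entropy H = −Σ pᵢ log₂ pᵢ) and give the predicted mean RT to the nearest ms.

H = 0.16·log₂(1/0.16) + 0.18·log₂(1/0.18) + 0.23·log₂(1/0.23) + 0.30·log₂(1/0.30) + 0.13·log₂(1/0.13) = 2.2597 bits.
RT = 180 + 50 × 2.2597 = 292.99 ms.

293 ms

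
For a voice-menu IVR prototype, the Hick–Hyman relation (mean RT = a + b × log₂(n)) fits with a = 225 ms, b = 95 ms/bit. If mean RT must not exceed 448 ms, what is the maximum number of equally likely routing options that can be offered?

5

95·log₂ n ≤ 448 − 225 = 223, giving log₂ n ≤ 2.3474 and n ≤ 5.089. The largest whole number is 5.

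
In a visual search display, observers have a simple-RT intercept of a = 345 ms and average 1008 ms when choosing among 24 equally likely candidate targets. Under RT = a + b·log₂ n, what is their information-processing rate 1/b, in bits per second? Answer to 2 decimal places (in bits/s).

b = (1008 − 345)/log₂ 24 = 663/4.5850 = 144.603 ms per bit = 0.14460 s/bit; the reciprocal is 6.915 bits/s.

6.92 bits/s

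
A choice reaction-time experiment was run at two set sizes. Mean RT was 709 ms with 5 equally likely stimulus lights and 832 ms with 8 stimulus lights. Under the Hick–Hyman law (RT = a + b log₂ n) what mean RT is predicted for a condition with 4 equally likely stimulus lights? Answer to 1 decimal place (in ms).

650.6 ms

Solve the two-equation system in a and b:
  b = (832 − 709) / (log₂ 8 − log₂ 5) = 123 / (3 − 2.3219) = 181.397 ms/bit
  a = 709 − 181.397 × 2.3219 = 287.810 ms
Then RT(4) = 287.810 + 181.397 × log₂ 4 = 287.810 + 181.397 × 2 ≈ 650.603 ms.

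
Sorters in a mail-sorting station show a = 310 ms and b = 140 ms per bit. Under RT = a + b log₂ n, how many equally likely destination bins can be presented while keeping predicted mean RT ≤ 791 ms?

140·log₂ n ≤ 791 − 310 = 481, giving log₂ n ≤ 3.4357 and n ≤ 10.821. The largest whole number is 10.

10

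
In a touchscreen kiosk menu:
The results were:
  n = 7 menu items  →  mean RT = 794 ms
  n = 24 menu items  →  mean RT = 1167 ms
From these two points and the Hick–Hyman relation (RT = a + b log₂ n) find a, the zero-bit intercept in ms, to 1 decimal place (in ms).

204.9 ms

Slope: b = (1167 − 794) / (log₂ 24 − log₂ 7) = 373/1.7776 = 209.833 ms/bit.
Intercept: a = 794 − 209.833·log₂(7) = 204.925 ms.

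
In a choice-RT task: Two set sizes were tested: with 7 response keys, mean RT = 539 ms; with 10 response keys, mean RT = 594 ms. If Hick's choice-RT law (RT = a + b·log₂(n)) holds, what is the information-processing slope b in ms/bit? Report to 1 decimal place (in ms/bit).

The slope on a log₂ axis is (594 − 539) / (3.3219 − 2.8074) = 106.885 ms/bit.

106.9 ms/bit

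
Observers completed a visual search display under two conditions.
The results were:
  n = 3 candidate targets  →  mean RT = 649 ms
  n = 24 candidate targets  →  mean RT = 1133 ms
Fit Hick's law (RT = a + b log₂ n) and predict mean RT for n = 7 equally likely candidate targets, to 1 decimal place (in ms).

846.2 ms

With log₂ n on the abscissa the relation is linear; from the two conditions:
  b = (1133 − 649) / (log₂ 24 − log₂ 3) = 484 / (4.5850 − 1.5850) = 161.333 ms/bit
  a = 649 − 161.333 × 1.5850 = 393.293 ms
Then RT(7) = 393.293 + 161.333 × log₂ 7 = 393.293 + 161.333 × 2.8074 ≈ 846.213 ms.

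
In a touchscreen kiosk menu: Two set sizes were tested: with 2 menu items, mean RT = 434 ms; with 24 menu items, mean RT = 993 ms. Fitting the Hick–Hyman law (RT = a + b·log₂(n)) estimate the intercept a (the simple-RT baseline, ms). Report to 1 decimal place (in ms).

278.1 ms

The slope on a log₂ axis is (993 − 434) / (4.5850 − 1) = 155.929 ms/bit.
Intercept: a = 434 − 155.929·log₂(2) = 278.071 ms.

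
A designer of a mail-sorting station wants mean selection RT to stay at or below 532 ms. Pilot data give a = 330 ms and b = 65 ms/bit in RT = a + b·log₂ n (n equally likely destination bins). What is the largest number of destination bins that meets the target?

8

65·log₂ n ≤ 532 − 330 = 202, giving log₂ n ≤ 3.1077 and n ≤ 8.620. The largest whole number is 8.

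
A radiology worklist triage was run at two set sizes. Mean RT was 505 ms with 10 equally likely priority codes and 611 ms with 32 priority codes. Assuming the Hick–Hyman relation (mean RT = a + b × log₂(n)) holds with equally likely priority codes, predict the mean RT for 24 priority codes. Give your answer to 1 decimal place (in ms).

With log₂ n on the abscissa the relation is linear; from the two conditions:
  b = (611 − 505) / (log₂ 32 − log₂ 10) = 106 / (5 − 3.3219) = 63.168 ms/bit
  a = 505 − 63.168 × 3.3219 = 295.161 ms
Then RT(24) = 295.161 + 63.168 × log₂ 24 = 295.161 + 63.168 × 4.5850 ≈ 584.783 ms.

584.8 ms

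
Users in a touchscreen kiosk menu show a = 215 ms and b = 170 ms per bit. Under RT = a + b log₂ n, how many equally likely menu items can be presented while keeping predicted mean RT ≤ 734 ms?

Set 215 + 170·log₂ n ≤ 734 → log₂ n ≤ (734 − 215)/170 = 3.0529.
So n ≤ 2^3.0529 = 8.299; the largest integer n is 8.

8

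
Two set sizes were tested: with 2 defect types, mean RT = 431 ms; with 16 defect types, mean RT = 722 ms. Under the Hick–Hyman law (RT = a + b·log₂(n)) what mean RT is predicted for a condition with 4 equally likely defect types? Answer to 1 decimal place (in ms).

528.0 ms

Fit slope and intercept:
  b = (722 − 431) / (log₂ 16 − log₂ 2) = 291 / (4 − 1) = 97.000 ms/bit
  a = 431 − 97.000 × 1 = 334.000 ms
Then RT(4) = 334.000 + 97.000 × log₂ 4 = 334.000 + 97.000 × 2 ≈ 528.000 ms.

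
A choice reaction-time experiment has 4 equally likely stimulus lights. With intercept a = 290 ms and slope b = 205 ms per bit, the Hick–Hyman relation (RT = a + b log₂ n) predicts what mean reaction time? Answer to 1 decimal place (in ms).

log₂(4) = 2 bits, so RT = 290 + 205 × 2 ≈ 700.000 ms.

700.0 ms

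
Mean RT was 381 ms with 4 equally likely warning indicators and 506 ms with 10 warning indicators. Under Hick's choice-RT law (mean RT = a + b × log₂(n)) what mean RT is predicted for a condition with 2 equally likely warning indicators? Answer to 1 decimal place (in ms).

286.4 ms

With log₂ n on the abscissa the relation is linear; from the two conditions:
  b = (506 − 381) / (log₂ 10 − log₂ 4) = 125 / (3.3219 − 2) = 94.559 ms/bit
  a = 381 − 94.559 × 2 = 191.882 ms
Then RT(2) = 191.882 + 94.559 × log₂ 2 = 191.882 + 94.559 × 1 ≈ 286.441 ms.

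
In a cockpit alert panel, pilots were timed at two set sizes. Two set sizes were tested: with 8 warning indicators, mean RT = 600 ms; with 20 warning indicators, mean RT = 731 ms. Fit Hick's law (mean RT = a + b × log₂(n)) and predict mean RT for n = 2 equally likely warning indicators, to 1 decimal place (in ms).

401.8 ms

Solve the two-equation system in a and b:
  b = (731 − 600) / (log₂ 20 − log₂ 8) = 131 / (4.3219 − 3) = 99.098 ms/bit
  a = 600 − 99.098 × 3 = 302.707 ms
Then RT(2) = 302.707 + 99.098 × log₂ 2 = 302.707 + 99.098 × 1 ≈ 401.805 ms.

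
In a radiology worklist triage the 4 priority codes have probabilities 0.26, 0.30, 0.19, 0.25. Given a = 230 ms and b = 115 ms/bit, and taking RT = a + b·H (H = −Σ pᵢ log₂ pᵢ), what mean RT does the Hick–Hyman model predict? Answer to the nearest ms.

458 ms

Entropy contributions −pᵢ log₂ pᵢ: 0.5053, 0.5211, 0.4552, 0.5000; sum H = 1.9816 bits.
RT = a + bH = 230 + 115·1.9816 = 457.88 ms.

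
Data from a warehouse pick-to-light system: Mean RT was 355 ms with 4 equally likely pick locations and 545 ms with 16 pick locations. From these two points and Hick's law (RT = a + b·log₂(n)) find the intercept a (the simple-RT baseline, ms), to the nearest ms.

165 ms

The slope on a log₂ axis is (545 − 355) / (4 − 2) = 95 ms/bit.
Intercept: a = 355 − 95·log₂(4) = 165.000 ms.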